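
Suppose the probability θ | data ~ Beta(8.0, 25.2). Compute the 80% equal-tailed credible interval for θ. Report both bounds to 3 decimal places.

Posterior: Beta(8.0, 25.2).
Equal-tailed 80% interval: the 0.1 and 0.9 quantiles of Beta(8.0, 25.2).
Posterior mean ≈ 0.241, SD ≈ 0.073; a Normal approximation gives roughly [0.147, 0.335].
Exact: F⁻¹(0.1) = 0.150; F⁻¹(0.9) = 0.338.

[0.150, 0.338]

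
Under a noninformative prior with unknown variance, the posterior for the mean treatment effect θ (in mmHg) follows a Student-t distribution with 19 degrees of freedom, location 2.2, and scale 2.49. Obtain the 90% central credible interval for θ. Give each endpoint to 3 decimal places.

The t_19 distribution is symmetric; the 90% interval is 2.2 ± t·2.49 with t_{0.95,19} = 1.729.
Half-width: 1.729 × 2.49 = 4.306.
2.2 − 4.306 = -2.106; 2.2 + 4.306 = 6.506.

[-2.106, 6.506]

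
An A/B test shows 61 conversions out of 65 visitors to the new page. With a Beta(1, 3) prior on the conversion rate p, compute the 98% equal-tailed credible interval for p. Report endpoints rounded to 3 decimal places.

[0.799, 0.965]

Posterior: Beta(1+61, 3+4) = Beta(62, 7).
Equal-tailed 98% interval: the 0.01 and 0.99 quantiles of Beta(62, 7).
Posterior mean ≈ 0.899, SD ≈ 0.036; a Normal approximation gives roughly [0.815, 0.983].
Exact: F⁻¹(0.01) = 0.799; F⁻¹(0.99) = 0.965.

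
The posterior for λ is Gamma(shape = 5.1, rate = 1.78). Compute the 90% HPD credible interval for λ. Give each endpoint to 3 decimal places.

[0.881, 4.772]

The posterior is unimodal and skewed, so the HPD interval has equal density at both endpoints and is the shortest 90% interval.
Solving f(0.881) = f(4.772) with F(4.772) − F(0.881) = 0.90 gives [0.881, 4.772].
For comparison, the equal-tailed interval is [1.142, 5.220]; the HPD is narrower and shifted toward the mode.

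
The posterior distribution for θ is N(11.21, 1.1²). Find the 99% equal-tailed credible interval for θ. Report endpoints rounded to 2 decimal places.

[8.38, 14.04]

The posterior is symmetric, so the 99% equal-tailed interval is θ = 11.21 ± z·1.1 with z = 2.576.
Half-width: 2.576 × 1.1 = 2.83.
11.21 − 2.83 = 8.38; 11.21 + 2.83 = 14.04.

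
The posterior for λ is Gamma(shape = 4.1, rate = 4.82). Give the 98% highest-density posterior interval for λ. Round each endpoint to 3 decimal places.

[0.113, 1.946]

The posterior is unimodal and skewed, so the HPD interval has equal density at both endpoints and is the shortest 98% interval.
Solving f(0.113) = f(1.946) with F(1.946) − F(0.113) = 0.98 gives [0.113, 1.946].
For comparison, the equal-tailed interval is [0.180, 2.117]; the HPD is narrower and shifted toward the mode.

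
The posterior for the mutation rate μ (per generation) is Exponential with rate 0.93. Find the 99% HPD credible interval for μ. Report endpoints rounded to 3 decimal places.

The exponential density is strictly decreasing on [0, ∞), so the HPD interval is anchored at 0: [0, q] with P(μ ≤ q) = 0.99.
q = −ln(1 − 0.99) / 0.93 = 4.6052 / 0.93 = 4.952.

[0.000, 4.952]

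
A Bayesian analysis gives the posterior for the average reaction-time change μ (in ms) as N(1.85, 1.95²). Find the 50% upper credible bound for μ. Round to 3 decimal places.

Need U with P(μ ≤ U) = 0.50: U = 1.85 + z_{0.5}·1.95.
z = 0.000; U = 1.85 + 0.000 × 1.95 = 1.850.

1.850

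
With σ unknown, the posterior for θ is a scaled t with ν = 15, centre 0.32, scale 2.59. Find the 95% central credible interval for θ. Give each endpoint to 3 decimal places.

[-5.200, 5.840]

The t_15 distribution is symmetric; the 95% interval is 0.32 ± t·2.59 with t_{0.975,15} = 2.131.
Half-width: 2.131 × 2.59 = 5.520.
0.32 − 5.520 = -5.200; 0.32 + 5.520 = 5.840.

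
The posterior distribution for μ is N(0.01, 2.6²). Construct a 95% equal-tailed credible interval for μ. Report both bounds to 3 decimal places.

The posterior is symmetric, so the 95% equal-tailed interval is μ = 0.01 ± z·2.6 with z = 1.960.
Half-width: 1.960 × 2.6 = 5.096.
0.01 − 5.096 = -5.086; 0.01 + 5.096 = 5.106.

[-5.086, 5.106]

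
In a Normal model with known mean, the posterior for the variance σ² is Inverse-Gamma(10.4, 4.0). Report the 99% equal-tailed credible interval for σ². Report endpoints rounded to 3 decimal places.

[0.195, 1.011]

Inverse-Gamma(10.4, 4.0) quantiles: F⁻¹(0.005) and F⁻¹(0.995).
Equivalently, 1/σ² ~ Gamma(10.4, rate = 4.0); invert its 0.995 and 0.005 quantiles.
Posterior mean ≈ 0.426, SD ≈ 0.147; a Normal approximation gives roughly [0.047, 0.804].
Exact: lower = 0.195; upper = 1.011.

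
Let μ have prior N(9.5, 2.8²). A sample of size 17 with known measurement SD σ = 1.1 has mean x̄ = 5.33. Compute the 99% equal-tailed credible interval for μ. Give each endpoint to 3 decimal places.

[4.683, 6.052]

Posterior precision = 1/2.8² + 17/1.1² = 0.1276 + 14.0496 = 14.1771, so posterior SD = 0.2656.
Posterior mean = (9.5/2.8² + 17·5.33/1.1²) / 14.1771 = 5.3675.
Interval: 5.3675 ± 2.576 × 0.2656 → [4.683, 6.052].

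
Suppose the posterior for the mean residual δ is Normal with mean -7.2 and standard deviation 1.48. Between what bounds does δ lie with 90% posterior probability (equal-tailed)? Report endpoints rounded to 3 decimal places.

The posterior is symmetric, so the 90% equal-tailed interval is δ = -7.2 ± z·1.48 with z = 1.645.
Half-width: 1.645 × 1.48 = 2.434.
-7.2 − 2.434 = -9.634; -7.2 + 2.434 = -4.766.

[-9.634, -4.766]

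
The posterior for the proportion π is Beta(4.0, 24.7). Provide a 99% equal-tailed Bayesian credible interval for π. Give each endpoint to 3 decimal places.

Posterior: Beta(4.0, 24.7).
Equal-tailed 99% interval: the 0.005 and 0.995 quantiles of Beta(4.0, 24.7).
Posterior mean ≈ 0.139, SD ≈ 0.064; a Normal approximation gives roughly [-0.024, 0.303].
Exact: F⁻¹(0.005) = 0.025; F⁻¹(0.995) = 0.343.

[0.025, 0.343]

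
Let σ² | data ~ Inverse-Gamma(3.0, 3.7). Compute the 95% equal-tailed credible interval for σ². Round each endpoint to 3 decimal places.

[0.512, 5.981]

Inverse-Gamma(3.0, 3.7) quantiles: F⁻¹(0.025) and F⁻¹(0.975).
Equivalently, 1/σ² ~ Gamma(3.0, rate = 3.7); invert its 0.975 and 0.025 quantiles.
Posterior mean ≈ 1.850, SD ≈ 1.850; a Normal approximation gives roughly [-1.776, 5.476].
Exact: lower = 0.512; upper = 5.981.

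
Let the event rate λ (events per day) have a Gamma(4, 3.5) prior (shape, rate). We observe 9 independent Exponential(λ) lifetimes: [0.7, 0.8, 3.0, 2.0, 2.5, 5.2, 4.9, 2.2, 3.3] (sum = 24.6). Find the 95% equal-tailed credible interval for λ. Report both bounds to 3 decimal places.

[0.246, 0.746]

Posterior: Gamma(4+9, 3.5+24.6) = Gamma(13, 28.1) (shape, rate).
Equal-tailed 95% interval: Gamma(13, 28.1) quantiles at 0.025 and 0.975.
Posterior mean ≈ 0.463, SD ≈ 0.128; a Normal approximation gives roughly [0.211, 0.714].
Exact: lower = 0.246; upper = 0.746.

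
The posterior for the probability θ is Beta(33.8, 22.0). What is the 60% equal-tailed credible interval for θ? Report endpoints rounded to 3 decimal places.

Posterior: Beta(33.8, 22.0).
Equal-tailed 60% interval: the 0.2 and 0.8 quantiles of Beta(33.8, 22.0).
Posterior mean ≈ 0.606, SD ≈ 0.065; a Normal approximation gives roughly [0.551, 0.660].
Exact: F⁻¹(0.2) = 0.551; F⁻¹(0.8) = 0.661.

[0.551, 0.661]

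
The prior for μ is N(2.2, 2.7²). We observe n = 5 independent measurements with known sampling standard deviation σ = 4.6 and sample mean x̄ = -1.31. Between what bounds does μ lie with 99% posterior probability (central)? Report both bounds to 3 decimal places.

Posterior precision = 1/2.7² + 5/4.6² = 0.1372 + 0.2363 = 0.3735, so posterior SD = 1.6363.
Posterior mean = (2.2/2.7² + 5·-1.31/4.6²) / 0.3735 = -0.0208.
Interval: -0.0208 ± 2.576 × 1.6363 → [-4.236, 4.194].

[-4.236, 4.194]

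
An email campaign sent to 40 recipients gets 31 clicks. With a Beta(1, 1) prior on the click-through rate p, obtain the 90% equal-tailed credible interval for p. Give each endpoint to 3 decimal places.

Posterior: Beta(1+31, 1+9) = Beta(32, 10).
Equal-tailed 90% interval: the 0.05 and 0.95 quantiles of Beta(32, 10).
Posterior mean ≈ 0.762, SD ≈ 0.065; a Normal approximation gives roughly [0.655, 0.869].
Exact: F⁻¹(0.05) = 0.648; F⁻¹(0.95) = 0.861.

[0.648, 0.861]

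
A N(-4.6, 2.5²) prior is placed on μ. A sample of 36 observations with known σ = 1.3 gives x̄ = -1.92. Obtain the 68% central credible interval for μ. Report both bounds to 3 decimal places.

Posterior precision = 1/2.5² + 36/1.3² = 0.1600 + 21.3018 = 21.4618, so posterior SD = 0.2159.
Posterior mean = (-4.6/2.5² + 36·-1.92/1.3²) / 21.4618 = -1.9400.
Interval: -1.9400 ± 0.994 × 0.2159 → [-2.155, -1.725].

[-2.155, -1.725]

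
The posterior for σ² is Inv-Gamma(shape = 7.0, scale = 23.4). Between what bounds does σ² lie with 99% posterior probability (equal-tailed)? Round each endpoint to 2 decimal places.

Inverse-Gamma(7.0, 23.4) quantiles: F⁻¹(0.005) and F⁻¹(0.995).
Equivalently, 1/σ² ~ Gamma(7.0, rate = 23.4); invert its 0.995 and 0.005 quantiles.
Posterior mean ≈ 3.90, SD ≈ 1.74; a Normal approximation gives roughly [-0.59, 8.39].
Exact: lower = 1.49; upper = 11.49.

[1.49, 11.49]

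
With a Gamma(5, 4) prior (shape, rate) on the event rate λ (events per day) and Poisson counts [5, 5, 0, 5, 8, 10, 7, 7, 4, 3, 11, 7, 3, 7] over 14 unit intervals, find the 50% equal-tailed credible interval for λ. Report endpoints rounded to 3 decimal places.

Posterior: Gamma(5+82, 4+14) = Gamma(87, 18) (shape, rate).
Equal-tailed 50% interval: Gamma(87, 18) quantiles at 0.25 and 0.75.
Posterior mean ≈ 4.833, SD ≈ 0.518; a Normal approximation gives roughly [4.484, 5.183].
Exact: lower = 4.474; upper = 5.172.

[4.474, 5.172]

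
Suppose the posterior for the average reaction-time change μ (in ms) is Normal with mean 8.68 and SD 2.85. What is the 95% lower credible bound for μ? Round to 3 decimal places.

3.992

Need L with P(μ ≥ L) = 0.95: L = 8.68 − z_{0.05}·2.85.
z = 1.645; L = 8.68 − 1.645 × 2.85 = 3.992.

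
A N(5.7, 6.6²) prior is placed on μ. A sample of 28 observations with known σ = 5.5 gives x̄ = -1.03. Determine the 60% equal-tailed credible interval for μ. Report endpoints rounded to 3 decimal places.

Posterior precision = 1/6.6² + 28/5.5² = 0.0230 + 0.9256 = 0.9486, so posterior SD = 1.0267.
Posterior mean = (5.7/6.6² + 28·-1.03/5.5²) / 0.9486 = -0.8671.
Interval: -0.8671 ± 0.842 × 1.0267 → [-1.731, -0.003].

[-1.731, -0.003]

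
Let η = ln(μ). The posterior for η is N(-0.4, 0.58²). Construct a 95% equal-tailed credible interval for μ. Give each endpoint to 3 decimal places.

On the log scale the 95% interval is -0.4 ± 1.960 × 0.58 = [-1.5368, 0.7368].
Exponentiate: [e^-1.5368, e^0.7368] = [0.215, 2.089].

[0.215, 2.089]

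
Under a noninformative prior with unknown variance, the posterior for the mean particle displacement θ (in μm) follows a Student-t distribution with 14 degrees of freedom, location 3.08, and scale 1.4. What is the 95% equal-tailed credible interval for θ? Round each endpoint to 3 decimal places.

[0.077, 6.083]

The t_14 distribution is symmetric; the 95% interval is 3.08 ± t·1.4 with t_{0.975,14} = 2.145.
Half-width: 2.145 × 1.4 = 3.003.
3.08 − 3.003 = 0.077; 3.08 + 3.003 = 6.083.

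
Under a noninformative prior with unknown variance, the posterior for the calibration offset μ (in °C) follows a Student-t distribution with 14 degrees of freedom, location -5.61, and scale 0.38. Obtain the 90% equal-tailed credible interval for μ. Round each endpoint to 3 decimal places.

The t_14 distribution is symmetric; the 90% interval is -5.61 ± t·0.38 with t_{0.95,14} = 1.761.
Half-width: 1.761 × 0.38 = 0.669.
-5.61 − 0.669 = -6.279; -5.61 + 0.669 = -4.941.

[-6.279, -4.941]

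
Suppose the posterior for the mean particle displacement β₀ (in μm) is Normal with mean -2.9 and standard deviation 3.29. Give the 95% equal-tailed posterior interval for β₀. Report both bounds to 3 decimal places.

The posterior is symmetric, so the 95% equal-tailed interval is β₀ = -2.9 ± z·3.29 with z = 1.960.
Half-width: 1.960 × 3.29 = 6.448.
-2.9 − 6.448 = -9.348; -2.9 + 6.448 = 3.548.

[-9.348, 3.548]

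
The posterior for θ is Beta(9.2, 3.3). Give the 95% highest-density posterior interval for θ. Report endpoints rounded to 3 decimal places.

[0.502, 0.948]

The posterior is unimodal and skewed, so the HPD interval has equal density at both endpoints and is the shortest 95% interval.
Solving f(0.502) = f(0.948) with F(0.948) − F(0.502) = 0.95 gives [0.502, 0.948].
For comparison, the equal-tailed interval is [0.472, 0.930]; the HPD is narrower and shifted toward the mode.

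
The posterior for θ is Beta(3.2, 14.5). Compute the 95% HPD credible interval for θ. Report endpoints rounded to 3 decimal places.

The posterior is unimodal and skewed, so the HPD interval has equal density at both endpoints and is the shortest 95% interval.
Solving f(0.029) = f(0.355) with F(0.355) − F(0.029) = 0.95 gives [0.029, 0.355].
For comparison, the equal-tailed interval is [0.044, 0.385]; the HPD is narrower and shifted toward the mode.

[0.029, 0.355]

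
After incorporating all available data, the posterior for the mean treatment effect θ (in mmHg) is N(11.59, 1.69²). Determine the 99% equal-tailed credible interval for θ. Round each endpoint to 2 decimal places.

The posterior is symmetric, so the 99% equal-tailed interval is θ = 11.59 ± z·1.69 with z = 2.576.
Half-width: 2.576 × 1.69 = 4.35.
11.59 − 4.35 = 7.24; 11.59 + 4.35 = 15.94.

[7.24, 15.94]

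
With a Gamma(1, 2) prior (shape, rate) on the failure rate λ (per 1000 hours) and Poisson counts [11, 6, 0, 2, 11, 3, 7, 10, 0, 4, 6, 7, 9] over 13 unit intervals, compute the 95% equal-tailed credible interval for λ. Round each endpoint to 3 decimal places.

[4.051, 6.342]

Posterior: Gamma(1+76, 2+13) = Gamma(77, 15) (shape, rate).
Equal-tailed 95% interval: Gamma(77, 15) quantiles at 0.025 and 0.975.
Posterior mean ≈ 5.133, SD ≈ 0.585; a Normal approximation gives roughly [3.987, 6.280].
Exact: lower = 4.051; upper = 6.342.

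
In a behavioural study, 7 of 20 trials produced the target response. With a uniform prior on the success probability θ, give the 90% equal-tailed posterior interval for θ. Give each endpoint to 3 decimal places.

[0.206, 0.536]

Posterior: Beta(1+7, 1+13) = Beta(8, 14).
Equal-tailed 90% interval: the 0.05 and 0.95 quantiles of Beta(8, 14).
Posterior mean ≈ 0.364, SD ≈ 0.100; a Normal approximation gives roughly [0.199, 0.529].
Exact: F⁻¹(0.05) = 0.206; F⁻¹(0.95) = 0.536.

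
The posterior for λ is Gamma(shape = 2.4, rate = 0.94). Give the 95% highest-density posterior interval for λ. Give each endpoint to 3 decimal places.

[0.130, 5.778]

The posterior is unimodal and skewed, so the HPD interval has equal density at both endpoints and is the shortest 95% interval.
Solving f(0.130) = f(5.778) with F(5.778) − F(0.130) = 0.95 gives [0.130, 5.778].
For comparison, the equal-tailed interval is [0.402, 6.650]; the HPD is narrower and shifted toward the mode.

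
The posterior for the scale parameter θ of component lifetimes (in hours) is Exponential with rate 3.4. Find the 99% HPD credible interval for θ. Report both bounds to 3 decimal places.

The exponential density is strictly decreasing on [0, ∞), so the HPD interval is anchored at 0: [0, q] with P(θ ≤ q) = 0.99.
q = −ln(1 − 0.99) / 3.4 = 4.6052 / 3.4 = 1.354.

[0.000, 1.354]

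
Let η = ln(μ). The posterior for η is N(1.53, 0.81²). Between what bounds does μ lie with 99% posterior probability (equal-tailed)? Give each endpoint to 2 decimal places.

On the log scale the 99% interval is 1.53 ± 2.576 × 0.81 = [-0.5564, 3.6164].
Exponentiate: [e^-0.5564, e^3.6164] = [0.57, 37.20].

[0.57, 37.20]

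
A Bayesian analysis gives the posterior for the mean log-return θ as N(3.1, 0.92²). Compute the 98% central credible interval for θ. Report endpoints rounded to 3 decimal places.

The posterior is symmetric, so the 98% equal-tailed interval is θ = 3.1 ± z·0.92 with z = 2.326.
Half-width: 2.326 × 0.92 = 2.140.
3.1 − 2.140 = 0.960; 3.1 + 2.140 = 5.240.

[0.960, 5.240]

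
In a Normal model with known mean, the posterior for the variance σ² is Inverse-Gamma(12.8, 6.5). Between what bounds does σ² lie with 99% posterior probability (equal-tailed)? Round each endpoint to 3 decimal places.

Inverse-Gamma(12.8, 6.5) quantiles: F⁻¹(0.005) and F⁻¹(0.995).
Equivalently, 1/σ² ~ Gamma(12.8, rate = 6.5); invert its 0.995 and 0.005 quantiles.
Posterior mean ≈ 0.551, SD ≈ 0.168; a Normal approximation gives roughly [0.119, 0.983].
Exact: lower = 0.272; upper = 1.192.

[0.272, 1.192]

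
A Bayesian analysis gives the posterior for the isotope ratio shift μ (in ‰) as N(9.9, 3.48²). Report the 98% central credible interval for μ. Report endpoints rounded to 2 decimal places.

[1.80, 18.00]

The posterior is symmetric, so the 98% equal-tailed interval is μ = 9.9 ± z·3.48 with z = 2.326.
Half-width: 2.326 × 3.48 = 8.10.
9.9 − 8.10 = 1.80; 9.9 + 8.10 = 18.00.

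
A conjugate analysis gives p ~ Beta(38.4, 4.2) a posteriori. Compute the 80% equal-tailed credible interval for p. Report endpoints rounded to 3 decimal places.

Posterior: Beta(38.4, 4.2).
Equal-tailed 80% interval: the 0.1 and 0.9 quantiles of Beta(38.4, 4.2).
Posterior mean ≈ 0.901, SD ≈ 0.045; a Normal approximation gives roughly [0.844, 0.959].
Exact: F⁻¹(0.1) = 0.840; F⁻¹(0.9) = 0.954.

[0.840, 0.954]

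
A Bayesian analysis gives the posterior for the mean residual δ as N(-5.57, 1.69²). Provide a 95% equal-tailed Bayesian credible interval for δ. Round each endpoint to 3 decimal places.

[-8.882, -2.258]

The posterior is symmetric, so the 95% equal-tailed interval is δ = -5.57 ± z·1.69 with z = 1.960.
Half-width: 1.960 × 1.69 = 3.312.
-5.57 − 3.312 = -8.882; -5.57 + 3.312 = -2.258.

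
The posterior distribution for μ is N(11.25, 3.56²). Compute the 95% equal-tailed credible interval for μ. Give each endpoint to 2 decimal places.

[4.27, 18.23]

The posterior is symmetric, so the 95% equal-tailed interval is μ = 11.25 ± z·3.56 with z = 1.960.
Half-width: 1.960 × 3.56 = 6.98.
11.25 − 6.98 = 4.27; 11.25 + 6.98 = 18.23.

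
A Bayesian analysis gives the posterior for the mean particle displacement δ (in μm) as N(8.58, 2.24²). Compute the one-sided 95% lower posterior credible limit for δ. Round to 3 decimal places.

Need L with P(δ ≥ L) = 0.95: L = 8.58 − z_{0.05}·2.24.
z = 1.645; L = 8.58 − 1.645 × 2.24 = 4.896.

4.896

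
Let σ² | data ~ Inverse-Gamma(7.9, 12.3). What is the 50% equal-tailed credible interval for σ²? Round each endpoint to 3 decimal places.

[1.285, 2.096]

Inverse-Gamma(7.9, 12.3) quantiles: F⁻¹(0.25) and F⁻¹(0.75).
Equivalently, 1/σ² ~ Gamma(7.9, rate = 12.3); invert its 0.75 and 0.25 quantiles.
Posterior mean ≈ 1.783, SD ≈ 0.734; a Normal approximation gives roughly [1.288, 2.278].
Exact: lower = 1.285; upper = 2.096.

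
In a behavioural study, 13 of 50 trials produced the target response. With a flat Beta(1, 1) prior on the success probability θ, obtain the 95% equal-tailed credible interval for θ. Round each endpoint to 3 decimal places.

[0.159, 0.396]

Posterior: Beta(1+13, 1+37) = Beta(14, 38).
Equal-tailed 95% interval: the 0.025 and 0.975 quantiles of Beta(14, 38).
Posterior mean ≈ 0.269, SD ≈ 0.061; a Normal approximation gives roughly [0.150, 0.389].
Exact: F⁻¹(0.025) = 0.159; F⁻¹(0.975) = 0.396.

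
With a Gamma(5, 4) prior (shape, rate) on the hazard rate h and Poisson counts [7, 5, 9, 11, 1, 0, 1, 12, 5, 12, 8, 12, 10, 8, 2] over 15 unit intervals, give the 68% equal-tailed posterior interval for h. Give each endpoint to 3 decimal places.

[5.141, 6.227]

Posterior: Gamma(5+103, 4+15) = Gamma(108, 19) (shape, rate).
Equal-tailed 68% interval: Gamma(108, 19) quantiles at 0.16 and 0.84.
Posterior mean ≈ 5.684, SD ≈ 0.547; a Normal approximation gives roughly [5.140, 6.228].
Exact: lower = 5.141; upper = 6.227.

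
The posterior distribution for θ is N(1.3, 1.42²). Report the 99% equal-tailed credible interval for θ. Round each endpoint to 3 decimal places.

The posterior is symmetric, so the 99% equal-tailed interval is θ = 1.3 ± z·1.42 with z = 2.576.
Half-width: 2.576 × 1.42 = 3.658.
1.3 − 3.658 = -2.358; 1.3 + 3.658 = 4.958.

[-2.358, 4.958]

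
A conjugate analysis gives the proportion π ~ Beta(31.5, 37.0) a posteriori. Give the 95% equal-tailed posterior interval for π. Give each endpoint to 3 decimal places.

[0.344, 0.578]

Posterior: Beta(31.5, 37.0).
Equal-tailed 95% interval: the 0.025 and 0.975 quantiles of Beta(31.5, 37.0).
Posterior mean ≈ 0.460, SD ≈ 0.060; a Normal approximation gives roughly [0.343, 0.577].
Exact: F⁻¹(0.025) = 0.344; F⁻¹(0.975) = 0.578.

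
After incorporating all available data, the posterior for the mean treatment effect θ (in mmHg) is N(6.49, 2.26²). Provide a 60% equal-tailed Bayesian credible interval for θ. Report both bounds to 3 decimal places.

[4.588, 8.392]

The posterior is symmetric, so the 60% equal-tailed interval is θ = 6.49 ± z·2.26 with z = 0.842.
Half-width: 0.842 × 2.26 = 1.902.
6.49 − 1.902 = 4.588; 6.49 + 1.902 = 8.392.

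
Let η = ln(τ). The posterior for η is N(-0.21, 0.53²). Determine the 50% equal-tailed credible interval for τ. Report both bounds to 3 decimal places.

[0.567, 1.159]

On the log scale the 50% interval is -0.21 ± 0.674 × 0.53 = [-0.5675, 0.1475].
Exponentiate: [e^-0.5675, e^0.1475] = [0.567, 1.159].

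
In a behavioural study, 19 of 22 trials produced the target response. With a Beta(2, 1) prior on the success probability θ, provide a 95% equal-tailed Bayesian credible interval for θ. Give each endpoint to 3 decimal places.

[0.676, 0.953]

Posterior: Beta(2+19, 1+3) = Beta(21, 4).
Equal-tailed 95% interval: the 0.025 and 0.975 quantiles of Beta(21, 4).
Posterior mean ≈ 0.840, SD ≈ 0.072; a Normal approximation gives roughly [0.699, 0.981].
Exact: F⁻¹(0.025) = 0.676; F⁻¹(0.975) = 0.953.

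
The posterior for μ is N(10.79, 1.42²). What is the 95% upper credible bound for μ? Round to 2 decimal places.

Need U with P(μ ≤ U) = 0.95: U = 10.79 + z_{0.05}·1.42.
z = 1.645; U = 10.79 + 1.645 × 1.42 = 13.13.

13.13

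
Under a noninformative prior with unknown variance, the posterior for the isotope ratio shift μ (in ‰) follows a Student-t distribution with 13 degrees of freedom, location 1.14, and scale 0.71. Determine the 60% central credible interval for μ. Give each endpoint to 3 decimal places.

[0.522, 1.758]

The t_13 distribution is symmetric; the 60% interval is 1.14 ± t·0.71 with t_{0.8,13} = 0.870.
Half-width: 0.870 × 0.71 = 0.618.
1.14 − 0.618 = 0.522; 1.14 + 0.618 = 1.758.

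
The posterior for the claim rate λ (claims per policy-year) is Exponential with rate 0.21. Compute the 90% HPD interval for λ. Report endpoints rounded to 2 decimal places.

The exponential density is strictly decreasing on [0, ∞), so the HPD interval is anchored at 0: [0, q] with P(λ ≤ q) = 0.90.
q = −ln(1 − 0.90) / 0.21 = 2.3026 / 0.21 = 10.96.

[0.00, 10.96]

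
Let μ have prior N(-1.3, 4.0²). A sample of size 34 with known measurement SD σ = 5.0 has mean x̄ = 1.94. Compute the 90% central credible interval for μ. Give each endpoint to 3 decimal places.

Posterior precision = 1/4.0² + 34/5.0² = 0.0625 + 1.3600 = 1.4225, so posterior SD = 0.8384.
Posterior mean = (-1.3/4.0² + 34·1.94/5.0²) / 1.4225 = 1.7976.
Interval: 1.7976 ± 1.645 × 0.8384 → [0.419, 3.177].

[0.419, 3.177]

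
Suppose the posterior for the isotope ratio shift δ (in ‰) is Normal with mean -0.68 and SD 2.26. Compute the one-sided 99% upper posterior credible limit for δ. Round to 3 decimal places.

4.578

Need U with P(δ ≤ U) = 0.99: U = -0.68 + z_{0.01}·2.26.
z = 2.326; U = -0.68 + 2.326 × 2.26 = 4.578.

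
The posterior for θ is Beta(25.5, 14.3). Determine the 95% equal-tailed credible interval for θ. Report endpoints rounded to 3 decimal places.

Posterior: Beta(25.5, 14.3).
Equal-tailed 95% interval: the 0.025 and 0.975 quantiles of Beta(25.5, 14.3).
Posterior mean ≈ 0.641, SD ≈ 0.075; a Normal approximation gives roughly [0.493, 0.788].
Exact: F⁻¹(0.025) = 0.488; F⁻¹(0.975) = 0.780.

[0.488, 0.780]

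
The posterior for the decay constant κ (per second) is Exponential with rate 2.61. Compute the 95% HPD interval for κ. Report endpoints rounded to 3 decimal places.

[0.000, 1.148]

The exponential density is strictly decreasing on [0, ∞), so the HPD interval is anchored at 0: [0, q] with P(κ ≤ q) = 0.95.
q = −ln(1 − 0.95) / 2.61 = 2.9957 / 2.61 = 1.148.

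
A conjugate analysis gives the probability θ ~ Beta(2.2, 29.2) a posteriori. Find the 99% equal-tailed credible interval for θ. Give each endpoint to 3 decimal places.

[0.005, 0.231]

Posterior: Beta(2.2, 29.2).
Equal-tailed 99% interval: the 0.005 and 0.995 quantiles of Beta(2.2, 29.2).
Posterior mean ≈ 0.070, SD ≈ 0.045; a Normal approximation gives roughly [-0.045, 0.186].
Exact: F⁻¹(0.005) = 0.005; F⁻¹(0.995) = 0.231.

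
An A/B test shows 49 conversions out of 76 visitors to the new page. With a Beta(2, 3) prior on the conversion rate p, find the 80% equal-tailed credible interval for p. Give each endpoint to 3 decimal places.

Posterior: Beta(2+49, 3+27) = Beta(51, 30).
Equal-tailed 80% interval: the 0.1 and 0.9 quantiles of Beta(51, 30).
Posterior mean ≈ 0.630, SD ≈ 0.053; a Normal approximation gives roughly [0.561, 0.698].
Exact: F⁻¹(0.1) = 0.560; F⁻¹(0.9) = 0.698.

[0.560, 0.698]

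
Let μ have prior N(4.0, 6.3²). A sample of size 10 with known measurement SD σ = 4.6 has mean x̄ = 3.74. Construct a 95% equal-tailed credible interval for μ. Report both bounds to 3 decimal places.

[0.975, 6.531]

Posterior precision = 1/6.3² + 10/4.6² = 0.0252 + 0.4726 = 0.4978, so posterior SD = 1.4174.
Posterior mean = (4.0/6.3² + 10·3.74/4.6²) / 0.4978 = 3.7532.
Interval: 3.7532 ± 1.960 × 1.4174 → [0.975, 6.531].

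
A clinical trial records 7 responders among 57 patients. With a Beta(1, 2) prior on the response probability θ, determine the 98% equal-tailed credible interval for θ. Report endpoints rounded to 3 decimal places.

[0.051, 0.251]

Posterior: Beta(1+7, 2+50) = Beta(8, 52).
Equal-tailed 98% interval: the 0.01 and 0.99 quantiles of Beta(8, 52).
Posterior mean ≈ 0.133, SD ≈ 0.044; a Normal approximation gives roughly [0.032, 0.235].
Exact: F⁻¹(0.01) = 0.051; F⁻¹(0.99) = 0.251.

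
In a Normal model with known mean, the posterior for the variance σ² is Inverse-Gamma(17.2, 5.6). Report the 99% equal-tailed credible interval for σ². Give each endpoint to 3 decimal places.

[0.188, 0.668]

Inverse-Gamma(17.2, 5.6) quantiles: F⁻¹(0.005) and F⁻¹(0.995).
Equivalently, 1/σ² ~ Gamma(17.2, rate = 5.6); invert its 0.995 and 0.005 quantiles.
Posterior mean ≈ 0.346, SD ≈ 0.089; a Normal approximation gives roughly [0.117, 0.574].
Exact: lower = 0.188; upper = 0.668.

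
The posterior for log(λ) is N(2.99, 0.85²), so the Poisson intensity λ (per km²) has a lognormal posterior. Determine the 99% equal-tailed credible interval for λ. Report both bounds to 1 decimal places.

[2.2, 177.6]

On the log scale the 99% interval is 2.99 ± 2.576 × 0.85 = [0.8005, 5.1795].
Exponentiate: [e^0.8005, e^5.1795] = [2.2, 177.6].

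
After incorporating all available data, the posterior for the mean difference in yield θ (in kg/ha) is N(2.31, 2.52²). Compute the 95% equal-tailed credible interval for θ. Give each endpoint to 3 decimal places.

The posterior is symmetric, so the 95% equal-tailed interval is θ = 2.31 ± z·2.52 with z = 1.960.
Half-width: 1.960 × 2.52 = 4.939.
2.31 − 4.939 = -2.629; 2.31 + 4.939 = 7.249.

[-2.629, 7.249]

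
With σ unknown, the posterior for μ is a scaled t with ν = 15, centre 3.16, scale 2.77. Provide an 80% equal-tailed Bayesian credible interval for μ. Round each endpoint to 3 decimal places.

[-0.553, 6.873]

The t_15 distribution is symmetric; the 80% interval is 3.16 ± t·2.77 with t_{0.9,15} = 1.341.
Half-width: 1.341 × 2.77 = 3.713.
3.16 − 3.713 = -0.553; 3.16 + 3.713 = 6.873.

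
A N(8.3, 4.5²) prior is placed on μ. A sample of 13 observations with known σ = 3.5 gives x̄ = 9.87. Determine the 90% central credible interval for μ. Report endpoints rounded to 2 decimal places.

[8.24, 11.36]

Posterior precision = 1/4.5² + 13/3.5² = 0.0494 + 1.0612 = 1.1106, so posterior SD = 0.9489.
Posterior mean = (8.3/4.5² + 13·9.87/3.5²) / 1.1106 = 9.8002.
Interval: 9.8002 ± 1.645 × 0.9489 → [8.24, 11.36].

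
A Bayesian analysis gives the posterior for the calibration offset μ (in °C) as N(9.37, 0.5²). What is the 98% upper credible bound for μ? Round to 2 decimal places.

Need U with P(μ ≤ U) = 0.98: U = 9.37 + z_{0.02}·0.5.
z = 2.054; U = 9.37 + 2.054 × 0.5 = 10.40.

10.40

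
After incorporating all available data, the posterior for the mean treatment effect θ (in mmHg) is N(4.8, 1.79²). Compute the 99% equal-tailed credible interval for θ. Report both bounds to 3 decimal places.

[0.189, 9.411]

The posterior is symmetric, so the 99% equal-tailed interval is θ = 4.8 ± z·1.79 with z = 2.576.
Half-width: 2.576 × 1.79 = 4.611.
4.8 − 4.611 = 0.189; 4.8 + 4.611 = 9.411.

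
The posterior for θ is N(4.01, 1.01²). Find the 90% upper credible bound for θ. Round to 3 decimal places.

5.304

Need U with P(θ ≤ U) = 0.90: U = 4.01 + z_{0.1}·1.01.
z = 1.282; U = 4.01 + 1.282 × 1.01 = 5.304.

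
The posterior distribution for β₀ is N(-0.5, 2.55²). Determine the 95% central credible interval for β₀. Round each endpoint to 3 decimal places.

[-5.498, 4.498]

The posterior is symmetric, so the 95% equal-tailed interval is β₀ = -0.5 ± z·2.55 with z = 1.960.
Half-width: 1.960 × 2.55 = 4.998.
-0.5 − 4.998 = -5.498; -0.5 + 4.998 = 4.498.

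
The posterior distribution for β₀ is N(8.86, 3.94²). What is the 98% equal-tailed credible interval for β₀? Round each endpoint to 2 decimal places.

[-0.31, 18.03]

The posterior is symmetric, so the 98% equal-tailed interval is β₀ = 8.86 ± z·3.94 with z = 2.326.
Half-width: 2.326 × 3.94 = 9.17.
8.86 − 9.17 = -0.31; 8.86 + 9.17 = 18.03.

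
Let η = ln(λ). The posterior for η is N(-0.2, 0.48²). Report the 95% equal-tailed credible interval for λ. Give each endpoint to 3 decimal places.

On the log scale the 95% interval is -0.2 ± 1.960 × 0.48 = [-1.1408, 0.7408].
Exponentiate: [e^-1.1408, e^0.7408] = [0.320, 2.098].

[0.320, 2.098]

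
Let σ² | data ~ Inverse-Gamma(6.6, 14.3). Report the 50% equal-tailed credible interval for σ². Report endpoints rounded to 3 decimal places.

Inverse-Gamma(6.6, 14.3) quantiles: F⁻¹(0.25) and F⁻¹(0.75).
Equivalently, 1/σ² ~ Gamma(6.6, rate = 14.3); invert its 0.75 and 0.25 quantiles.
Posterior mean ≈ 2.554, SD ≈ 1.191; a Normal approximation gives roughly [1.751, 3.357].
Exact: lower = 1.764; upper = 3.019.

[1.764, 3.019]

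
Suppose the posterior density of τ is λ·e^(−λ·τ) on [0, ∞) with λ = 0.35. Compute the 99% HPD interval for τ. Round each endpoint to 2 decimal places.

The exponential density is strictly decreasing on [0, ∞), so the HPD interval is anchored at 0: [0, q] with P(τ ≤ q) = 0.99.
q = −ln(1 − 0.99) / 0.35 = 4.6052 / 0.35 = 13.16.

[0.00, 13.16]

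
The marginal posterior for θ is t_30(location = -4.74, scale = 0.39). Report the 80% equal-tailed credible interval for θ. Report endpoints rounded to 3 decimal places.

[-5.251, -4.229]

The t_30 distribution is symmetric; the 80% interval is -4.74 ± t·0.39 with t_{0.9,30} = 1.310.
Half-width: 1.310 × 0.39 = 0.511.
-4.74 − 0.511 = -5.251; -4.74 + 0.511 = -4.229.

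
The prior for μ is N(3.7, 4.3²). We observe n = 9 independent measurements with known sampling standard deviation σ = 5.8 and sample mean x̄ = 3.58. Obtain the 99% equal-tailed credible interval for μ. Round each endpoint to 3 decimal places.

Posterior precision = 1/4.3² + 9/5.8² = 0.0541 + 0.2675 = 0.3216, so posterior SD = 1.7633.
Posterior mean = (3.7/4.3² + 9·3.58/5.8²) / 0.3216 = 3.6002.
Interval: 3.6002 ± 2.576 × 1.7633 → [-0.942, 8.142].

[-0.942, 8.142]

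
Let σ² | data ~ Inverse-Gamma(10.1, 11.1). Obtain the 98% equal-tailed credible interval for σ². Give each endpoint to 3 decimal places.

[0.587, 2.647]

Inverse-Gamma(10.1, 11.1) quantiles: F⁻¹(0.01) and F⁻¹(0.99).
Equivalently, 1/σ² ~ Gamma(10.1, rate = 11.1); invert its 0.99 and 0.01 quantiles.
Posterior mean ≈ 1.220, SD ≈ 0.429; a Normal approximation gives roughly [0.223, 2.217].
Exact: lower = 0.587; upper = 2.647.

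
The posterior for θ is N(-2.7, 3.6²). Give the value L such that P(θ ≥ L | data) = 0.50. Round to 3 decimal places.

-2.700

Need L with P(θ ≥ L) = 0.50: L = -2.7 − z_{0.5}·3.6.
z = 0.000; L = -2.7 − 0.000 × 3.6 = -2.700.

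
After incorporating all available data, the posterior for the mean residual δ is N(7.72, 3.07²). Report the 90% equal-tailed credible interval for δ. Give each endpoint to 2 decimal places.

The posterior is symmetric, so the 90% equal-tailed interval is δ = 7.72 ± z·3.07 with z = 1.645.
Half-width: 1.645 × 3.07 = 5.05.
7.72 − 5.05 = 2.67; 7.72 + 5.05 = 12.77.

[2.67, 12.77]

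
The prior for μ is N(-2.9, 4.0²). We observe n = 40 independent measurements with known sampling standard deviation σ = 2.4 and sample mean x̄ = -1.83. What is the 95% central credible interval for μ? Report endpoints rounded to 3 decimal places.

Posterior precision = 1/4.0² + 40/2.4² = 0.0625 + 6.9444 = 7.0069, so posterior SD = 0.3778.
Posterior mean = (-2.9/4.0² + 40·-1.83/2.4²) / 7.0069 = -1.8395.
Interval: -1.8395 ± 1.960 × 0.3778 → [-2.580, -1.099].

[-2.580, -1.099]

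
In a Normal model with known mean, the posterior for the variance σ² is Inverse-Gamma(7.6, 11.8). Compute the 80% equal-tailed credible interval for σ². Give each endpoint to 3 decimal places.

[1.046, 2.713]

Inverse-Gamma(7.6, 11.8) quantiles: F⁻¹(0.1) and F⁻¹(0.9).
Equivalently, 1/σ² ~ Gamma(7.6, rate = 11.8); invert its 0.9 and 0.1 quantiles.
Posterior mean ≈ 1.788, SD ≈ 0.756; a Normal approximation gives roughly [0.820, 2.756].
Exact: lower = 1.046; upper = 2.713.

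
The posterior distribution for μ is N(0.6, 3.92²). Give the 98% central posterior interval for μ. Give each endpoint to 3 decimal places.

The posterior is symmetric, so the 98% equal-tailed interval is μ = 0.6 ± z·3.92 with z = 2.326.
Half-width: 2.326 × 3.92 = 9.119.
0.6 − 9.119 = -8.519; 0.6 + 9.119 = 9.719.

[-8.519, 9.719]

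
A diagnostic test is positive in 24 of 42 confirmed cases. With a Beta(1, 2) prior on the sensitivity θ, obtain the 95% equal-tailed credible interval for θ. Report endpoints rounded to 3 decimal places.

[0.410, 0.696]

Posterior: Beta(1+24, 2+18) = Beta(25, 20).
Equal-tailed 95% interval: the 0.025 and 0.975 quantiles of Beta(25, 20).
Posterior mean ≈ 0.556, SD ≈ 0.073; a Normal approximation gives roughly [0.412, 0.699].
Exact: F⁻¹(0.025) = 0.410; F⁻¹(0.975) = 0.696.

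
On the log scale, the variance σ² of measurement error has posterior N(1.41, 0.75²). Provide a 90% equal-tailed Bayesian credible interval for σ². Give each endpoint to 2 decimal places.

[1.19, 14.06]

On the log scale the 90% interval is 1.41 ± 1.645 × 0.75 = [0.1764, 2.6436].
Exponentiate: [e^0.1764, e^2.6436] = [1.19, 14.06].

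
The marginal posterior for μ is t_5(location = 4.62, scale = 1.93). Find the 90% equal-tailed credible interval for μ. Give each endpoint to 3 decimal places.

[0.731, 8.509]

The t_5 distribution is symmetric; the 90% interval is 4.62 ± t·1.93 with t_{0.95,5} = 2.015.
Half-width: 2.015 × 1.93 = 3.889.
4.62 − 3.889 = 0.731; 4.62 + 3.889 = 8.509.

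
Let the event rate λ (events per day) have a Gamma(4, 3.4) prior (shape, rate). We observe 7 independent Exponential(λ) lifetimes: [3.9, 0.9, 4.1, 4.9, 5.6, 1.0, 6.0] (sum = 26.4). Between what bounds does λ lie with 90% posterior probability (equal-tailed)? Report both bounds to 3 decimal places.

Posterior: Gamma(4+7, 3.4+26.4) = Gamma(11, 29.8) (shape, rate).
Equal-tailed 90% interval: Gamma(11, 29.8) quantiles at 0.05 and 0.95.
Posterior mean ≈ 0.369, SD ≈ 0.111; a Normal approximation gives roughly [0.186, 0.552].
Exact: lower = 0.207; upper = 0.569.

[0.207, 0.569]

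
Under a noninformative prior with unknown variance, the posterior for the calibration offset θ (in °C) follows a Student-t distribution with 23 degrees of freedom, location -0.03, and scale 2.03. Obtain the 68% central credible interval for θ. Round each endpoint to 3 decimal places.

The t_23 distribution is symmetric; the 68% interval is -0.03 ± t·2.03 with t_{0.84,23} = 1.016.
Half-width: 1.016 × 2.03 = 2.063.
-0.03 − 2.063 = -2.093; -0.03 + 2.063 = 2.033.

[-2.093, 2.033]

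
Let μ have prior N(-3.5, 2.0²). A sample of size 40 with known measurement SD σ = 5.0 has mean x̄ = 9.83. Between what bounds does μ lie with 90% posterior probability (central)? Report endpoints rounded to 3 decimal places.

Posterior precision = 1/2.0² + 40/5.0² = 0.2500 + 1.6000 = 1.8500, so posterior SD = 0.7352.
Posterior mean = (-3.5/2.0² + 40·9.83/5.0²) / 1.8500 = 8.0286.
Interval: 8.0286 ± 1.645 × 0.7352 → [6.819, 9.238].

[6.819, 9.238]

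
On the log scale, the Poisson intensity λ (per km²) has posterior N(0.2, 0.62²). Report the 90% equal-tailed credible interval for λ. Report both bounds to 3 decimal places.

On the log scale the 90% interval is 0.2 ± 1.645 × 0.62 = [-0.8198, 1.2198].
Exponentiate: [e^-0.8198, e^1.2198] = [0.441, 3.387].

[0.441, 3.387]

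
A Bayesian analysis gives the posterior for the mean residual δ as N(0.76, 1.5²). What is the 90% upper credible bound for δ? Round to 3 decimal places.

Need U with P(δ ≤ U) = 0.90: U = 0.76 + z_{0.1}·1.5.
z = 1.282; U = 0.76 + 1.282 × 1.5 = 2.682.

2.682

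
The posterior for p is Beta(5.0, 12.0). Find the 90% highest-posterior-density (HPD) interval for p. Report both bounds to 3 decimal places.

[0.117, 0.465]

The posterior is unimodal and skewed, so the HPD interval has equal density at both endpoints and is the shortest 90% interval.
Solving f(0.117) = f(0.465) with F(0.465) − F(0.117) = 0.90 gives [0.117, 0.465].
For comparison, the equal-tailed interval is [0.132, 0.484]; the HPD is narrower and shifted toward the mode.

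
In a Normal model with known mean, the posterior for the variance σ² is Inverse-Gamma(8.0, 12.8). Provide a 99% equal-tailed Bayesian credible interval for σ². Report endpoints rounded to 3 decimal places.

[0.747, 4.978]

Inverse-Gamma(8.0, 12.8) quantiles: F⁻¹(0.005) and F⁻¹(0.995).
Equivalently, 1/σ² ~ Gamma(8.0, rate = 12.8); invert its 0.995 and 0.005 quantiles.
Posterior mean ≈ 1.829, SD ≈ 0.747; a Normal approximation gives roughly [-0.094, 3.751].
Exact: lower = 0.747; upper = 4.978.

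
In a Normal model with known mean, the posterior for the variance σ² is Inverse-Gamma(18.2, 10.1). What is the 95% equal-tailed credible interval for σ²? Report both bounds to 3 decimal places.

Inverse-Gamma(18.2, 10.1) quantiles: F⁻¹(0.025) and F⁻¹(0.975).
Equivalently, 1/σ² ~ Gamma(18.2, rate = 10.1); invert its 0.975 and 0.025 quantiles.
Posterior mean ≈ 0.587, SD ≈ 0.146; a Normal approximation gives roughly [0.301, 0.873].
Exact: lower = 0.368; upper = 0.933.

[0.368, 0.933]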